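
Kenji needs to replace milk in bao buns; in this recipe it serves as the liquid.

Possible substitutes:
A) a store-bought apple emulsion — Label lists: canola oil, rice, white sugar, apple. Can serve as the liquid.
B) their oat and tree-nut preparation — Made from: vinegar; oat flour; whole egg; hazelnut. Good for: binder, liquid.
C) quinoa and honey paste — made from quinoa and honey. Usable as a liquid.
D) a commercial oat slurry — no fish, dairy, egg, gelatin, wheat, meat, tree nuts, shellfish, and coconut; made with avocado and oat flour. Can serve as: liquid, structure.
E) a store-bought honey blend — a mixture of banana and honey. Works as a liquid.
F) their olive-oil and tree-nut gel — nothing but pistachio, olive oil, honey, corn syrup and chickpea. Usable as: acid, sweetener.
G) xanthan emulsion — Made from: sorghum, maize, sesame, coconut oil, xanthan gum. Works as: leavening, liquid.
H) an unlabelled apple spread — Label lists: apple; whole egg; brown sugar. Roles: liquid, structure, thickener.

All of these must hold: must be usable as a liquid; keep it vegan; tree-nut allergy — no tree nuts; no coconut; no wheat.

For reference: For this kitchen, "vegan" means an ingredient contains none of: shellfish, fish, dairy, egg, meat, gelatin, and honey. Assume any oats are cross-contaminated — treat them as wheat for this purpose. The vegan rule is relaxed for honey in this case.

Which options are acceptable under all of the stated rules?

A, C, E

A: wheat-free, no tree nuts — valid
B: has whole egg, so not vegan; has oat flour, so not wheat-free (and 1 more) — reject
C: honey is permitted under the vegan carve-out; nothing else excluded — valid
D: has oat flour, so not wheat-free — no
E: honey is permitted under the vegan carve-out; nothing else excluded — OK
F: not usable as a liquid; has pistachio, so not tree-nut-free — out
G: has coconut oil, so not coconut-free — out
H: has whole egg, so not vegan — reject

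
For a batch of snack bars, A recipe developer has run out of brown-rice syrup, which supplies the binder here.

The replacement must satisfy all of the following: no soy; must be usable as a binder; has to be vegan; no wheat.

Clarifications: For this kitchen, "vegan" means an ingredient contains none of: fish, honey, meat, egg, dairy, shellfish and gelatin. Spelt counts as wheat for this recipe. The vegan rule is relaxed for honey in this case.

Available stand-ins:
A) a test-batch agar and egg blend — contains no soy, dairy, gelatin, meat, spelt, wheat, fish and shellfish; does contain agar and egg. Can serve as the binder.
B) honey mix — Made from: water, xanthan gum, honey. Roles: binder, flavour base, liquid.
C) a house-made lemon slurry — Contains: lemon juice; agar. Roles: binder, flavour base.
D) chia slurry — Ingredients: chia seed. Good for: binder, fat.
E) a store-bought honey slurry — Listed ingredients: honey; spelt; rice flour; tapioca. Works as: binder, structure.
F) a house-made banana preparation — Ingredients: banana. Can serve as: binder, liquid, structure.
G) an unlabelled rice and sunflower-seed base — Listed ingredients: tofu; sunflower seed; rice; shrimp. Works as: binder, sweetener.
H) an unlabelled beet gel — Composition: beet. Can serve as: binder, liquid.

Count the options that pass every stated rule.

A: has egg, so not vegan — no
B: honey is permitted under the vegan carve-out; nothing else excluded — keep
C: works as a binder, vegan, no soy — keep
D: all constraints satisfied — valid
E: has spelt, so not wheat-free — no
F: works as a binder, no soy, wheat-free — valid
G: has shrimp, so not vegan; has tofu, so not soy-free — out
H: wheat-free, no soy — keep

5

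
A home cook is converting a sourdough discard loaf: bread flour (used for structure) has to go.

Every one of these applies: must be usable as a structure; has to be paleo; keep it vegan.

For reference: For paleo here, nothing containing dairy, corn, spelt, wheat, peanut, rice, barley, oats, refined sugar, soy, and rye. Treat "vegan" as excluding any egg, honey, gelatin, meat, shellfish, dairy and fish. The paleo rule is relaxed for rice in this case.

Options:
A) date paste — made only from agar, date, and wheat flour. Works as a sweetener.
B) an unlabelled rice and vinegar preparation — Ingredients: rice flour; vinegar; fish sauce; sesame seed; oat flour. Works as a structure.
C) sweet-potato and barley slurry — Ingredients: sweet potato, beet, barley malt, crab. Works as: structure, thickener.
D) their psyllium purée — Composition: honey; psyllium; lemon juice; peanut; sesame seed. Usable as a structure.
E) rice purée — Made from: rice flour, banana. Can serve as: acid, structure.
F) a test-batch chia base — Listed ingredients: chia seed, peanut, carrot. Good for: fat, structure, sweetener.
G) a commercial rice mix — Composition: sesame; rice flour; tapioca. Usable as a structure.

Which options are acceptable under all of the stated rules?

E, G

A: not usable as a structure; has wheat flour, so not paleo — no
B: has oat flour, so not paleo; has fish sauce, so not vegan — out
C: has barley malt, so not paleo; has crab, so not vegan — no
D: has peanut, so not paleo; has honey, so not vegan — no
E: rice is permitted under the paleo carve-out; nothing else excluded — keep
F: has peanut, so not paleo — reject
G: rice is permitted under the paleo carve-out; nothing else excluded — OK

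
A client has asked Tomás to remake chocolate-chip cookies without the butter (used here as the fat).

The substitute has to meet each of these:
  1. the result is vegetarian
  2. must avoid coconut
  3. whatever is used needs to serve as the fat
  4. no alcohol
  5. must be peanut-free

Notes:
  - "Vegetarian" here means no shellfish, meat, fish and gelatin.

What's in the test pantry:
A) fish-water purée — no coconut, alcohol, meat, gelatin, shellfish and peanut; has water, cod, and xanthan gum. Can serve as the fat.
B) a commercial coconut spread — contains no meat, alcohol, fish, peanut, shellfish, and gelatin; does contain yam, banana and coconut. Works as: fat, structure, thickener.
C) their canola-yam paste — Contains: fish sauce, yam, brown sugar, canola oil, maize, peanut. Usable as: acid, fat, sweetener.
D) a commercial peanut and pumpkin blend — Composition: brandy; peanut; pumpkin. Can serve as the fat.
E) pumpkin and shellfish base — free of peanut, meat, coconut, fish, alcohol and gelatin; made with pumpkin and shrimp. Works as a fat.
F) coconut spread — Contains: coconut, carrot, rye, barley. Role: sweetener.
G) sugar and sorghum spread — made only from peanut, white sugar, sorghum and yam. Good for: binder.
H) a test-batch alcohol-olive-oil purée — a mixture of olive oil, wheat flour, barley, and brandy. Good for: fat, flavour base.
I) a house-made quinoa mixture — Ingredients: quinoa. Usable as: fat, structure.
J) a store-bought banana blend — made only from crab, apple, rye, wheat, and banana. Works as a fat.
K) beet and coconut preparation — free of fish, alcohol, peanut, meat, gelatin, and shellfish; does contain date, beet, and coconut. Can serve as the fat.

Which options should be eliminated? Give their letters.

A, B, C, D, E, F, G, H, J, K

A: has cod, so not vegetarian — reject
B: has coconut, so not coconut-free — reject
C: has fish sauce, so not vegetarian; has peanut, so not peanut-free — out
D: has peanut, so not peanut-free; has brandy, so not alcohol-free — out
E: has shrimp, so not vegetarian — reject
F: not usable as a fat; has coconut, so not coconut-free — out
G: not usable as a fat; has peanut, so not peanut-free — out
H: has brandy, so not alcohol-free — out
I: only quinoa; none excluded — valid
J: has crab, so not vegetarian — out
K: has coconut, so not coconut-free — out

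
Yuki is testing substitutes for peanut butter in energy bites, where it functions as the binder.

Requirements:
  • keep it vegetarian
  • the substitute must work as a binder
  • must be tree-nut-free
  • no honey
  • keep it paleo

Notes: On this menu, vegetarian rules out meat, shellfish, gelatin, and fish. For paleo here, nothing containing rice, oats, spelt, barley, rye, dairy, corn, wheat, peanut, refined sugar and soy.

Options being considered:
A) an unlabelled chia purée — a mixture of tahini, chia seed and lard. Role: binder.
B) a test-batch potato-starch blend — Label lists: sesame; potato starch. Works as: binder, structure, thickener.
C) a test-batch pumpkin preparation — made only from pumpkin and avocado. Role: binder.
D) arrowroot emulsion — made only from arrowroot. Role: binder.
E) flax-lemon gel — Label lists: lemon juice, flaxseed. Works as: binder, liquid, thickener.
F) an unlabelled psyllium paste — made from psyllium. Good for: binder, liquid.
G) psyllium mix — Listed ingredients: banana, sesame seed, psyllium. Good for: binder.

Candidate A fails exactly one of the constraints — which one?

vegetarian

usable as a binder: satisfied
vegetarian: has lard — fails
paleo: satisfied
tree-nut-free: satisfied
honey-free: satisfied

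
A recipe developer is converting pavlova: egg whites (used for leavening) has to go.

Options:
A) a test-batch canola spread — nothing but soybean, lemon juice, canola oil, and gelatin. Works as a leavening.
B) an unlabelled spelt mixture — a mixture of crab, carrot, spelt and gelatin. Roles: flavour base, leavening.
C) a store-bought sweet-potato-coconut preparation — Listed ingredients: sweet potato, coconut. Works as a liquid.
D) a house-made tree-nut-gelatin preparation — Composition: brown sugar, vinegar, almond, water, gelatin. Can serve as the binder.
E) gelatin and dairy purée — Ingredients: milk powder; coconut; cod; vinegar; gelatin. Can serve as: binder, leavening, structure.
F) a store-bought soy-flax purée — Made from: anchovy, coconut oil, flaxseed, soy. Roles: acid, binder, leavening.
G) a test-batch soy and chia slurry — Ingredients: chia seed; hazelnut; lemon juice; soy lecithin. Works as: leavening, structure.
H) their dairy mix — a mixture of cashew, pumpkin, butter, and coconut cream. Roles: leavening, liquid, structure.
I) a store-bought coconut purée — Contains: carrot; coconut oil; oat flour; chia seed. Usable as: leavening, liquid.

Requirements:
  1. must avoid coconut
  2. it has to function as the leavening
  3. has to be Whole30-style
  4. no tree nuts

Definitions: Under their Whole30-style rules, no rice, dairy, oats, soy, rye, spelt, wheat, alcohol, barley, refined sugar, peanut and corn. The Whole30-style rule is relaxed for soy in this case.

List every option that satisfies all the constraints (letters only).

A: soy is permitted under the Whole30-style carve-out; nothing else excluded — OK
B: has spelt, so not Whole30-style — no
C: not usable as a leavening; has coconut, so not coconut-free — reject
D: not usable as a leavening; has brown sugar, so not Whole30-style (and 1 more) — reject
E: has milk powder, so not Whole30-style; has coconut, so not coconut-free — reject
F: has coconut oil, so not coconut-free — out
G: has hazelnut, so not tree-nut-free — no
H: has butter, so not Whole30-style; has coconut cream, so not coconut-free (and 1 more) — no
I: has oat flour, so not Whole30-style; has coconut oil, so not coconut-free — out

A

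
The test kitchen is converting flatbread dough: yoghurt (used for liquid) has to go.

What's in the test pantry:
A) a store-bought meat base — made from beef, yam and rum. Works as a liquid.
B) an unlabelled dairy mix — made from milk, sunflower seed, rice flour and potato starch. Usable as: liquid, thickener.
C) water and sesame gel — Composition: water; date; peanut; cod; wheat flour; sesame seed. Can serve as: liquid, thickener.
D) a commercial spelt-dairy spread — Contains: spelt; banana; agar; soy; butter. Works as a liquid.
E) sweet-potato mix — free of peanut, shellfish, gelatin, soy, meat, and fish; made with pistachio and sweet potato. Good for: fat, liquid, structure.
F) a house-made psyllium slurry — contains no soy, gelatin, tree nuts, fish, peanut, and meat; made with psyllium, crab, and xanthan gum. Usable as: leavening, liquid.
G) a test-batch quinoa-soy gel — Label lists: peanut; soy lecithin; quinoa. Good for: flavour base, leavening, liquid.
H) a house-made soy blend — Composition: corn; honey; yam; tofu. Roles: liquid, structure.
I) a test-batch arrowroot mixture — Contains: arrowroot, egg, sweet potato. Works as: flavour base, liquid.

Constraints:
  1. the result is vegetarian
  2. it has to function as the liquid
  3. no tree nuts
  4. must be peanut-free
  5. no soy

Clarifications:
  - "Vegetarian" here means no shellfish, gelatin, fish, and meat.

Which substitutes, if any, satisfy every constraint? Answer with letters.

A: has beef, so not vegetarian — reject
B: nothing on the exclusion list — keep
C: has cod, so not vegetarian; has peanut, so not peanut-free — reject
D: has soy, so not soy-free — reject
E: has pistachio, so not tree-nut-free — reject
F: has crab, so not vegetarian — no
G: has peanut, so not peanut-free; has soy lecithin, so not soy-free — no
H: has tofu, so not soy-free — no
I: only egg, arrowroot and sweet potato; none excluded — keep

B, I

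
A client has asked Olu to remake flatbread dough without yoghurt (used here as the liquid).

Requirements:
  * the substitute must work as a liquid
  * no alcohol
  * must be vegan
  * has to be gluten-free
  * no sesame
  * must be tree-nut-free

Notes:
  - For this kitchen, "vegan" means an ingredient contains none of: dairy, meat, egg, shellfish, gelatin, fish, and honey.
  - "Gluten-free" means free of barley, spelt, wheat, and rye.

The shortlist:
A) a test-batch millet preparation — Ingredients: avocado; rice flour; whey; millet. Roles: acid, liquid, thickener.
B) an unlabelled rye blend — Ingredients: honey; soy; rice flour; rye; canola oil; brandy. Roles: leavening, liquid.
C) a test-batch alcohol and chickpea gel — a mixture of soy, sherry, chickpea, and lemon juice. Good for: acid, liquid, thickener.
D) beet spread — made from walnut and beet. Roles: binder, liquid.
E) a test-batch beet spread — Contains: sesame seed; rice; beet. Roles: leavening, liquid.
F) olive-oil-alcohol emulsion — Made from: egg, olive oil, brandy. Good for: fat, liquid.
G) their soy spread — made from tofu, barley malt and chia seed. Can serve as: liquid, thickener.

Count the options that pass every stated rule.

0

A: has whey, so not vegan — out
B: has honey, so not vegan; has rye, so not gluten-free (and 1 more) — reject
C: has sherry, so not alcohol-free — out
D: has walnut, so not tree-nut-free — out
E: has sesame seed, so not sesame-free — no
F: has egg, so not vegan; has brandy, so not alcohol-free — out
G: has barley malt, so not gluten-free — out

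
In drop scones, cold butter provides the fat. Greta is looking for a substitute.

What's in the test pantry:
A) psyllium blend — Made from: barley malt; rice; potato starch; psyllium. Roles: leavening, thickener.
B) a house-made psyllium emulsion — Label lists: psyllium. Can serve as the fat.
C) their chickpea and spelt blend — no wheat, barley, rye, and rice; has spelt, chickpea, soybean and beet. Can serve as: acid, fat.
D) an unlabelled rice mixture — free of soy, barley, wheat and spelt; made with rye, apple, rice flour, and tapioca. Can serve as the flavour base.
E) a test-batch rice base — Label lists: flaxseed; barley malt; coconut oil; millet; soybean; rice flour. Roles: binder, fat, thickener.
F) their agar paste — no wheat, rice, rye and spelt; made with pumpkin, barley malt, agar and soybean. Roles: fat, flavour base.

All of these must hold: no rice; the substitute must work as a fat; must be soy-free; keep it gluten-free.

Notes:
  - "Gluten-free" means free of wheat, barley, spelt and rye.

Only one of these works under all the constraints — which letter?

B

A: not usable as a fat; has barley malt, so not gluten-free (and 1 more) — no
B: only psyllium; none excluded — OK
C: has spelt, so not gluten-free; has soybean, so not soy-free — no
D: not usable as a fat; has rye, so not gluten-free (and 1 more) — reject
E: has barley malt, so not gluten-free; has soybean, so not soy-free (and 1 more) — no
F: has barley malt, so not gluten-free; has soybean, so not soy-free — reject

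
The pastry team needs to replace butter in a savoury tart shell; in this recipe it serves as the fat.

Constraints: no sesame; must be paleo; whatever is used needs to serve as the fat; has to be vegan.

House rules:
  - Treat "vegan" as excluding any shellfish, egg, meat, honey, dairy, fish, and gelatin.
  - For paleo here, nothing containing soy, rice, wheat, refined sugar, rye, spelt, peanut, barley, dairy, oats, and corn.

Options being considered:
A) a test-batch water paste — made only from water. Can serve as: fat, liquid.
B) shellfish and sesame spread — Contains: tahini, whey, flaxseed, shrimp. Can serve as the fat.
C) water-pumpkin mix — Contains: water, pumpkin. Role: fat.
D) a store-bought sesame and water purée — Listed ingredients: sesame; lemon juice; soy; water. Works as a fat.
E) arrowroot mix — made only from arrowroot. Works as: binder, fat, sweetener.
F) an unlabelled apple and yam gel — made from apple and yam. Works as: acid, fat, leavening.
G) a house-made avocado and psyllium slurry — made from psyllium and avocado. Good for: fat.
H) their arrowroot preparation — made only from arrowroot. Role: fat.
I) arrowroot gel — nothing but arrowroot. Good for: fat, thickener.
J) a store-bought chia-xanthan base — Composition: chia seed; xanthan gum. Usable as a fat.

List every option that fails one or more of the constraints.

A: every rule checks out — valid
B: has whey, so not vegan; has whey, so not paleo (and 1 more) — out
C: no sesame, paleo — valid
D: has soy, so not paleo; has sesame, so not sesame-free — no
E: only arrowroot; none excluded — OK
F: only yam and apple; none excluded — valid
G: works as a fat, paleo, no sesame — OK
H: every rule checks out — OK
I: every rule checks out — OK
J: only chia seed and xanthan gum; none excluded — keep

B, D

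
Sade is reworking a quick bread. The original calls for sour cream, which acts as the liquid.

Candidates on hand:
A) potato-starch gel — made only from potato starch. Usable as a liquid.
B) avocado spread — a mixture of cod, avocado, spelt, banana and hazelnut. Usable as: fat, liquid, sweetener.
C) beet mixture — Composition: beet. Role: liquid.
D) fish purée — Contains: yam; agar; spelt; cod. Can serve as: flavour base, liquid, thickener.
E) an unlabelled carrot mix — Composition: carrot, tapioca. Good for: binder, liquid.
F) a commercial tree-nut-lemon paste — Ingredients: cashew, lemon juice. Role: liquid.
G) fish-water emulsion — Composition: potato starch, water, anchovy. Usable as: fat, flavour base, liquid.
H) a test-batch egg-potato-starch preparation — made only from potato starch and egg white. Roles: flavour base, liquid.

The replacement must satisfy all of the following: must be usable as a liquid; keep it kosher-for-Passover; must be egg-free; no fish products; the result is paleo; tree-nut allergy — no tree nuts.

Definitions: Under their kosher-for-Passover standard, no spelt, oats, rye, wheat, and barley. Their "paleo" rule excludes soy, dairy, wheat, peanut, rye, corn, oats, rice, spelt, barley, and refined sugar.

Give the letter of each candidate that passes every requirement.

A: only potato starch; none excluded — keep
B: has spelt, so not kosher-for-Passover; has spelt, so not paleo (and 2 more) — out
C: works as a liquid, no egg, no tree nuts — valid
D: has spelt, so not kosher-for-Passover; has spelt, so not paleo (and 1 more) — no
E: no egg, no tree nuts — OK
F: has cashew, so not tree-nut-free — out
G: has anchovy, so not fish-free — no
H: has egg white, so not egg-free — no

A, C, E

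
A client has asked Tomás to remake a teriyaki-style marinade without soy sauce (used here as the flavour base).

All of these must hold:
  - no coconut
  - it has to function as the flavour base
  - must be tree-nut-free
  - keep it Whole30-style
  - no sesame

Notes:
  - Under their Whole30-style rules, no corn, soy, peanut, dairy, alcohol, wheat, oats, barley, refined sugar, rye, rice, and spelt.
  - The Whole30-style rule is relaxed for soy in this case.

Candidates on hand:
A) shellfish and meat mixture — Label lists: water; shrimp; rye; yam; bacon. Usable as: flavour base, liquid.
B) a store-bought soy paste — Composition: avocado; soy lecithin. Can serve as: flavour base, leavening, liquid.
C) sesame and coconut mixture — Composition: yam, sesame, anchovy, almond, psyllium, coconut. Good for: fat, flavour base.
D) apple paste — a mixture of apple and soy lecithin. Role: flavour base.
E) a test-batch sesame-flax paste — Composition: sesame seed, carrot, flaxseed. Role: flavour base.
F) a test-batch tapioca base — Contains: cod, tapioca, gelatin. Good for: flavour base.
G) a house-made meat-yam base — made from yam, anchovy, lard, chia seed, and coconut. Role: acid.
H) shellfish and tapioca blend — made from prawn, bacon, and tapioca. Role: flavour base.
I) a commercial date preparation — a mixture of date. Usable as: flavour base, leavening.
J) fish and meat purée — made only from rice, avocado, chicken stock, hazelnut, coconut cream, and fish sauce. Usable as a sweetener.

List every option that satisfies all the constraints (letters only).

A: has rye, so not Whole30-style — out
B: soy is permitted under the Whole30-style carve-out; nothing else excluded — keep
C: has almond, so not tree-nut-free; has sesame, so not sesame-free (and 1 more) — out
D: soy is permitted under the Whole30-style carve-out; nothing else excluded — keep
E: has sesame seed, so not sesame-free — out
F: nothing on the exclusion list — keep
G: not usable as a flavour base; has coconut, so not coconut-free — no
H: no sesame, Whole30-style — keep
I: only date; none excluded — valid
J: not usable as a flavour base; has rice, so not Whole30-style (and 2 more) — out

B, D, F, H, I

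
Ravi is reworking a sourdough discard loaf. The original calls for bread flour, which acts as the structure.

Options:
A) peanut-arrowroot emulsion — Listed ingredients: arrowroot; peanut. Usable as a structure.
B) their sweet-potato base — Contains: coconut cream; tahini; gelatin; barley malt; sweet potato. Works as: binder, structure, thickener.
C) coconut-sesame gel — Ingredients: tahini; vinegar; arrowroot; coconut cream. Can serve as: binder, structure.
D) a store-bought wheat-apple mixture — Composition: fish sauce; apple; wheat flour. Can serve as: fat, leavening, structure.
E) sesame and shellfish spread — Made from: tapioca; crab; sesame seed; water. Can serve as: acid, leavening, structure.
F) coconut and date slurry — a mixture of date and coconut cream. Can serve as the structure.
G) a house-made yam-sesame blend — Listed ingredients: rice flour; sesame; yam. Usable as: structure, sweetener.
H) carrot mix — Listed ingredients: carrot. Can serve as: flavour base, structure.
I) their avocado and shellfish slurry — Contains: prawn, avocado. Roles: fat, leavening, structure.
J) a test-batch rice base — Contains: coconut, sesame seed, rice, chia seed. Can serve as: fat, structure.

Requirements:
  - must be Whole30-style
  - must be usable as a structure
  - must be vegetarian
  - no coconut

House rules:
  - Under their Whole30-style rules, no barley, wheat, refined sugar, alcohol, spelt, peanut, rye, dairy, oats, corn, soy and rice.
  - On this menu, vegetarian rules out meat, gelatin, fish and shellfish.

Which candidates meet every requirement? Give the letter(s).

H

A: has peanut, so not Whole30-style — out
B: has barley malt, so not Whole30-style; has gelatin, so not vegetarian (and 1 more) — no
C: has coconut cream, so not coconut-free — no
D: has wheat flour, so not Whole30-style; has fish sauce, so not vegetarian — no
E: has crab, so not vegetarian — no
F: has coconut cream, so not coconut-free — out
G: has rice flour, so not Whole30-style — reject
H: only carrot; none excluded — valid
I: has prawn, so not vegetarian — no
J: has rice, so not Whole30-style; has coconut, so not coconut-free — reject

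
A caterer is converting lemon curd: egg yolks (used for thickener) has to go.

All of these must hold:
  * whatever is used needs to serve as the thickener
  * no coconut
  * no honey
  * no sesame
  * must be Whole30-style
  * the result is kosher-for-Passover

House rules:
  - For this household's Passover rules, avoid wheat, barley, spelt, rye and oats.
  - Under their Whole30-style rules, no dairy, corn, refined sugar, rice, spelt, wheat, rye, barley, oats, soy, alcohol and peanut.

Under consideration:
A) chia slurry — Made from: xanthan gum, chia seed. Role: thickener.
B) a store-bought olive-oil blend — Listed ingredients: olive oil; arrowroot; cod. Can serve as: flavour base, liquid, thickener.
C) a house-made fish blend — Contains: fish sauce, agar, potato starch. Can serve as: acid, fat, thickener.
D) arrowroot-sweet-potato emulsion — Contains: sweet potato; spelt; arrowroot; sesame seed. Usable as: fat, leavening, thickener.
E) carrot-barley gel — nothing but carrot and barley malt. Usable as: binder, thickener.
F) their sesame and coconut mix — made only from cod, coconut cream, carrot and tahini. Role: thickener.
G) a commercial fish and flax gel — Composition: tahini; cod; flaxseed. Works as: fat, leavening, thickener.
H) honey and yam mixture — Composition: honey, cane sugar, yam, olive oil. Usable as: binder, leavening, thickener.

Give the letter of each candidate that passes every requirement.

A: only chia seed and xanthan gum; none excluded — valid
B: no honey, no sesame — valid
C: works as a thickener, no coconut, Whole30-style — valid
D: has spelt, so not kosher-for-Passover; has spelt, so not Whole30-style (and 1 more) — no
E: has barley malt, so not kosher-for-Passover; has barley malt, so not Whole30-style — reject
F: has coconut cream, so not coconut-free; has tahini, so not sesame-free — reject
G: has tahini, so not sesame-free — out
H: has cane sugar, so not Whole30-style; has honey, so not honey-free — reject

A, B, C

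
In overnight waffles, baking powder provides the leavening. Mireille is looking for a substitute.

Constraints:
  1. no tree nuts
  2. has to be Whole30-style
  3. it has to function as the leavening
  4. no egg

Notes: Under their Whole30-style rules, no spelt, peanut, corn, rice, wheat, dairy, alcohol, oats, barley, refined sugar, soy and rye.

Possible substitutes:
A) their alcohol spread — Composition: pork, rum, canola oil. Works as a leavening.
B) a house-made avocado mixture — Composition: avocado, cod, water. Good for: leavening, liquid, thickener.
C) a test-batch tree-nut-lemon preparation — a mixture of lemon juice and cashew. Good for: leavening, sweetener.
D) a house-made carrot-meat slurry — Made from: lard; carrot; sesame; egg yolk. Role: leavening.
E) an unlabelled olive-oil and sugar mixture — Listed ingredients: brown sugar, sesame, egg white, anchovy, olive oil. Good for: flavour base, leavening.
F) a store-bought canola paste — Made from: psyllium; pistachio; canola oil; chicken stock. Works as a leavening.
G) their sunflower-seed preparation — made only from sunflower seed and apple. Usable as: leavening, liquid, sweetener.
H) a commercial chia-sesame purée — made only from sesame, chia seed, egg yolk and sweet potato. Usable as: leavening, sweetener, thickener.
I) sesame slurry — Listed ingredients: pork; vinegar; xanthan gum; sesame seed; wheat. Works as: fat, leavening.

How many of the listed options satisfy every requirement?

A: has rum, so not Whole30-style — reject
B: Whole30-style, no egg — keep
C: has cashew, so not tree-nut-free — out
D: has egg yolk, so not egg-free — no
E: has brown sugar, so not Whole30-style; has egg white, so not egg-free — no
F: has pistachio, so not tree-nut-free — reject
G: only apple and sunflower seed; none excluded — keep
H: has egg yolk, so not egg-free — reject
I: has wheat, so not Whole30-style — reject

2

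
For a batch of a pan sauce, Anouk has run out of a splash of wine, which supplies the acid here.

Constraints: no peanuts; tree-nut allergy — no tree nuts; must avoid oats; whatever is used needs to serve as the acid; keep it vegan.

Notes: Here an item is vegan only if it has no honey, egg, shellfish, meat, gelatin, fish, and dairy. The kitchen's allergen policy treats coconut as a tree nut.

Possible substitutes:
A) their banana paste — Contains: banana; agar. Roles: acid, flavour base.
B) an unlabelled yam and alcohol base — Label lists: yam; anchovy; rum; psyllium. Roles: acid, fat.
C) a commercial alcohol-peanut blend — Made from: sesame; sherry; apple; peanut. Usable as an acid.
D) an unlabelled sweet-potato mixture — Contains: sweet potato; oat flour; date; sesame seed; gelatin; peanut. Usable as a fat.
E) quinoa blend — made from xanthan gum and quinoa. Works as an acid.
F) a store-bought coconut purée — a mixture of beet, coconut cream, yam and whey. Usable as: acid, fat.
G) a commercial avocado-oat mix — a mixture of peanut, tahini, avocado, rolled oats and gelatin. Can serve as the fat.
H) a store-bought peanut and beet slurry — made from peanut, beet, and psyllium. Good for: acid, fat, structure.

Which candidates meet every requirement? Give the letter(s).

A, E

A: only agar and banana; none excluded — valid
B: has anchovy, so not vegan — reject
C: has peanut, so not peanut-free — out
D: not usable as an acid; has gelatin, so not vegan (and 2 more) — no
E: vegan, tree-nut-free — OK
F: has whey, so not vegan; has coconut cream, so not tree-nut-free — out
G: not usable as an acid; has gelatin, so not vegan (and 2 more) — no
H: has peanut, so not peanut-free — no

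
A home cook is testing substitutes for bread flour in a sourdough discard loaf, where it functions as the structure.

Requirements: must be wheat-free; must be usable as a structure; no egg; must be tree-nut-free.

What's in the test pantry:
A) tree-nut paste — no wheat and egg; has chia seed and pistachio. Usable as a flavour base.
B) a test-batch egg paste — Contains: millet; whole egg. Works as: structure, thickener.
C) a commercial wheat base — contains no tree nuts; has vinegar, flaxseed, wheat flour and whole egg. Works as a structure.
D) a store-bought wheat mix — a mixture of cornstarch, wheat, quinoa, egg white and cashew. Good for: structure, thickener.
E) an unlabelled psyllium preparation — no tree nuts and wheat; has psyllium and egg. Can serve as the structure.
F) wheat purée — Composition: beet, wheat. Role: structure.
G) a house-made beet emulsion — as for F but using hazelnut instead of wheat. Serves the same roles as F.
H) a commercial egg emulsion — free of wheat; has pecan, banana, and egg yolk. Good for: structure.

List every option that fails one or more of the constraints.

A: not usable as a structure; has pistachio, so not tree-nut-free — out
B: has whole egg, so not egg-free — out
C: has whole egg, so not egg-free; has wheat flour, so not wheat-free — no
D: has cashew, so not tree-nut-free; has egg white, so not egg-free (and 1 more) — no
E: has egg, so not egg-free — reject
F: has wheat, so not wheat-free — no
G: has hazelnut, so not tree-nut-free — out
H: has pecan, so not tree-nut-free; has egg yolk, so not egg-free — reject

A, B, C, D, E, F, G, H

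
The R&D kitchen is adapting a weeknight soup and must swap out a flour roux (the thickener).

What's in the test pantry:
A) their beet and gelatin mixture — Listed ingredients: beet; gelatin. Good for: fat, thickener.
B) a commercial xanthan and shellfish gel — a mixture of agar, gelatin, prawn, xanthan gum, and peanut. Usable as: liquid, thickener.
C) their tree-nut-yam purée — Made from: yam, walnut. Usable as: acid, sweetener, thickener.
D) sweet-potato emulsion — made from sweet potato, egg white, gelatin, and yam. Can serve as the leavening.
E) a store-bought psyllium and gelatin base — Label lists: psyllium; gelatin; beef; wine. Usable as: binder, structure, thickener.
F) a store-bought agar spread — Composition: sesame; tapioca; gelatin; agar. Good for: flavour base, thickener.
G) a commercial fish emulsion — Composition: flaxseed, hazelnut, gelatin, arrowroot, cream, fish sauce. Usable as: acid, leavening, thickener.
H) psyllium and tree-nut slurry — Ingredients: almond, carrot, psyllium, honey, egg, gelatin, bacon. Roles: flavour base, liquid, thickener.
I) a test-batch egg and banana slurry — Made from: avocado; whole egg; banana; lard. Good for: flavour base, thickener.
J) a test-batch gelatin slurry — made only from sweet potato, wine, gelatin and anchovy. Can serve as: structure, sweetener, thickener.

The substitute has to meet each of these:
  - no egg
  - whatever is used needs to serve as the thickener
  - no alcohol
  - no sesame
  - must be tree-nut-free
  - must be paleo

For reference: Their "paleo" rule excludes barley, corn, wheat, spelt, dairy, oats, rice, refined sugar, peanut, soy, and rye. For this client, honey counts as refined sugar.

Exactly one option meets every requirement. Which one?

A

A: only gelatin and beet; none excluded — keep
B: has peanut, so not paleo — reject
C: has walnut, so not tree-nut-free — reject
D: not usable as a thickener; has egg white, so not egg-free — reject
E: has wine, so not alcohol-free — out
F: has sesame, so not sesame-free — out
G: has cream, so not paleo; has hazelnut, so not tree-nut-free — no
H: has honey, so not paleo; has almond, so not tree-nut-free (and 1 more) — out
I: has whole egg, so not egg-free — no
J: has wine, so not alcohol-free — reject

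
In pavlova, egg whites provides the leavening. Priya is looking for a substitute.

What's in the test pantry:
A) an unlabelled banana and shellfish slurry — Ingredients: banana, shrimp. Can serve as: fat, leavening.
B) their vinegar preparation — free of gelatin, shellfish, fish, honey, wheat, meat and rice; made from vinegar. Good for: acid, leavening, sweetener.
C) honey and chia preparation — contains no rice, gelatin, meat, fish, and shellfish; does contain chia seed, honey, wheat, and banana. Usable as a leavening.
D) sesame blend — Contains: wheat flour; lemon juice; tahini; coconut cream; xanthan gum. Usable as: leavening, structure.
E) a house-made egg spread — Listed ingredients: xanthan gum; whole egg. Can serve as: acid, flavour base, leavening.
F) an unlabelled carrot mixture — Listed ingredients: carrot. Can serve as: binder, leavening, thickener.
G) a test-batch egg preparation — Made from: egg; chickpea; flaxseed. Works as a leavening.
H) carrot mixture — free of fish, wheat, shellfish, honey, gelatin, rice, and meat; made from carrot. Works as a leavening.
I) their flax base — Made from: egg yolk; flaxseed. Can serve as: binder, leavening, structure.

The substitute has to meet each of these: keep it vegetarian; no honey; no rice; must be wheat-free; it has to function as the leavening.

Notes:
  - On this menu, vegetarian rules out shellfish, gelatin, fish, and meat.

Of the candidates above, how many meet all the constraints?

A: has shrimp, so not vegetarian — reject
B: vegetarian, no honey — OK
C: has honey, so not honey-free; has wheat, so not wheat-free — no
D: has wheat flour, so not wheat-free — reject
E: works as a leavening, no honey, no wheat — valid
F: only carrot; none excluded — valid
G: all constraints satisfied — OK
H: vegetarian, no honey — keep
I: every rule checks out — keep

6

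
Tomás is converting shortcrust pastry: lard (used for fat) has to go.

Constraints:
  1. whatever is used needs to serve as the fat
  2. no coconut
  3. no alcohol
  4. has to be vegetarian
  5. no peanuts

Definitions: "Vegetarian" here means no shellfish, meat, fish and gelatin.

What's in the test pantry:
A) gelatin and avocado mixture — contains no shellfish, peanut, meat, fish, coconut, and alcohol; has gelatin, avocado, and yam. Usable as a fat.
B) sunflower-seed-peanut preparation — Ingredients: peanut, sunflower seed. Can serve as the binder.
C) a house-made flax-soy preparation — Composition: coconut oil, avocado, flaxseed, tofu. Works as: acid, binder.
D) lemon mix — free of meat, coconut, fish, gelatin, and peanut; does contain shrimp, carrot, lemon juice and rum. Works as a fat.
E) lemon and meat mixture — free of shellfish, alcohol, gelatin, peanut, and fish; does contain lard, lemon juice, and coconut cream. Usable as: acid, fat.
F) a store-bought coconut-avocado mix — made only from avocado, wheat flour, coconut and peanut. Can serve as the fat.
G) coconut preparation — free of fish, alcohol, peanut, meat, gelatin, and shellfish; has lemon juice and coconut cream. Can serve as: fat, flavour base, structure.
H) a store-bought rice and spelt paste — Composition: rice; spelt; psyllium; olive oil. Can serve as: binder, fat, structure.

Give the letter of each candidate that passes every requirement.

A: has gelatin, so not vegetarian — out
B: not usable as a fat; has peanut, so not peanut-free — out
C: not usable as a fat; has coconut oil, so not coconut-free — no
D: has shrimp, so not vegetarian; has rum, so not alcohol-free — reject
E: has lard, so not vegetarian; has coconut cream, so not coconut-free — reject
F: has peanut, so not peanut-free; has coconut, so not coconut-free — out
G: has coconut cream, so not coconut-free — reject
H: rice and spelt etc. — none of it excluded — valid

H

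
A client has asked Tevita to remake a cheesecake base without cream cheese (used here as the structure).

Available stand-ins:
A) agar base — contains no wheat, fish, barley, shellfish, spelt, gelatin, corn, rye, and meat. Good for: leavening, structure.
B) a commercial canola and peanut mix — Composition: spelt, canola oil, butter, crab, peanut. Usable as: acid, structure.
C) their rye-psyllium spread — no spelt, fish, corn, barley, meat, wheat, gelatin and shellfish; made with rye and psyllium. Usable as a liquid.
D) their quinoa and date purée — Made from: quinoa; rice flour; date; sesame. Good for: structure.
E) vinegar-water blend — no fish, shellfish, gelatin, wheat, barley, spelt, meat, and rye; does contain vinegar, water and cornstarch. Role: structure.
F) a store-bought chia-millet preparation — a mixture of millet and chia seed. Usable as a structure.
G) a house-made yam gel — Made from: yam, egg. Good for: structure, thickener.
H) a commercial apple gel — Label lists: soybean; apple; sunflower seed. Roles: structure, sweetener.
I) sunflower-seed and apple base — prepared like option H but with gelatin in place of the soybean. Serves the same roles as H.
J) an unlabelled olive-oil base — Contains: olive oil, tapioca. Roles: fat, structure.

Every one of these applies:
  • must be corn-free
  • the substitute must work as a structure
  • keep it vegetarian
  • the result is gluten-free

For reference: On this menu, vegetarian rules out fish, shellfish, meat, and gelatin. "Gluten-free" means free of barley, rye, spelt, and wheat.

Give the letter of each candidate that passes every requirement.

A: works as a structure, no corn, vegetarian — keep
B: has crab, so not vegetarian; has spelt, so not gluten-free — no
C: not usable as a structure; has rye, so not gluten-free — reject
D: works as a structure, no corn, gluten-free — keep
E: has cornstarch, so not corn-free — no
F: only millet and chia seed; none excluded — keep
G: works as a structure, no corn, vegetarian — valid
H: only soybean, sunflower seed, and apple; none excluded — OK
I: has gelatin, so not vegetarian — reject
J: only tapioca and olive oil; none excluded — keep

A, D, F, G, H, J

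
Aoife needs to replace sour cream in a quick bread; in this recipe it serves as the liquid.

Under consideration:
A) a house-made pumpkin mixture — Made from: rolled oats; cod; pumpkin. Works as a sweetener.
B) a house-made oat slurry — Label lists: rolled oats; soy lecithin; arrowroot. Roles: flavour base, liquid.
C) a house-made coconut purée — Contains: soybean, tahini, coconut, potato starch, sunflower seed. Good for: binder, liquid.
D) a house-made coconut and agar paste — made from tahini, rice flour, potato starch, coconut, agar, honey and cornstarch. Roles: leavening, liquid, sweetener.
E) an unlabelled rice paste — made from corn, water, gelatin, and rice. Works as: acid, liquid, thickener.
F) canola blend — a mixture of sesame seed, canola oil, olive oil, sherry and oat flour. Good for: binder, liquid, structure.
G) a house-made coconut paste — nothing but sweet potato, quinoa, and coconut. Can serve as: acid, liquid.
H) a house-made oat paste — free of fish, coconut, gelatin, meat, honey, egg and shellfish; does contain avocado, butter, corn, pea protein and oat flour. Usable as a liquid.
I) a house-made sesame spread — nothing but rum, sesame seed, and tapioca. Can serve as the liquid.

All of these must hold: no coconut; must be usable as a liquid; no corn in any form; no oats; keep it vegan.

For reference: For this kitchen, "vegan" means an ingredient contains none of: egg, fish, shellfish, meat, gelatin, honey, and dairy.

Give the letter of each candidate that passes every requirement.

A: not usable as a liquid; has cod, so not vegan (and 1 more) — out
B: has rolled oats, so not oat-free — reject
C: has coconut, so not coconut-free — reject
D: has honey, so not vegan; has coconut, so not coconut-free (and 1 more) — out
E: has gelatin, so not vegan; has corn, so not corn-free — no
F: has oat flour, so not oat-free — no
G: has coconut, so not coconut-free — no
H: has butter, so not vegan; has oat flour, so not oat-free (and 1 more) — reject
I: works as a liquid, no coconut, vegan — keep

I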